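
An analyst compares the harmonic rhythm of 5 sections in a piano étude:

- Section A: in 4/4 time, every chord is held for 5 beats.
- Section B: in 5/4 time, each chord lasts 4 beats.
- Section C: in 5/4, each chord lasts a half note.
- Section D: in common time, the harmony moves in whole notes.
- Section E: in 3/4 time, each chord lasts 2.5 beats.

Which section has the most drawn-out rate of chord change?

A: each chord is 5 beats in 4/4, so 0.8 per bar.
B: each chord is 4 beats in 5/4, so 1.25 per bar.
C: each chord is 2 beats in 5/4, so 2.5 per bar.
D: each chord is 4 beats in 4/4, so 1 per bar.
E: each chord is 2.5 beats in 3/4, so 1.2 per bar.
Slowest is A at 0.8 chords/bar.

Section A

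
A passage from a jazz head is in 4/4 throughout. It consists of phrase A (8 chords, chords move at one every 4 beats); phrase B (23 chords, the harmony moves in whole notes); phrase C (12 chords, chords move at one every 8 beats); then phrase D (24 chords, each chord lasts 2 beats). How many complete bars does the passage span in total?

67 bars

A: 8 × 4 = 32 beats = 8 bars.
B: 23 × 4 = 92 beats = 23 bars.
C: 12 × 8 = 96 beats = 24 bars.
D: 24 × 2 = 48 beats = 12 bars.
Total: 8 + 23 + 24 + 12 = 67 bars.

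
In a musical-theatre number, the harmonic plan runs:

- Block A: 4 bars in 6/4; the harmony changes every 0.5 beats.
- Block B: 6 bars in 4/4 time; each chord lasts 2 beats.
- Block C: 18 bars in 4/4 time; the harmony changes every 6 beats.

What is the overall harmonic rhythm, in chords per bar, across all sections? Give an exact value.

18/7 chords per bar

A: 4 bars of 6 beats is 24 beats; at 0.5 beats each that's 48 chords.
B: 6 bars of 4 beats is 24 beats; at 2 beats each that's 12 chords.
C: 18 bars of 4 beats is 72 beats; at 6 beats each that's 12 chords.
Overall: 72 chords over 28 bars → 72/28 = 18/7 chords per bar.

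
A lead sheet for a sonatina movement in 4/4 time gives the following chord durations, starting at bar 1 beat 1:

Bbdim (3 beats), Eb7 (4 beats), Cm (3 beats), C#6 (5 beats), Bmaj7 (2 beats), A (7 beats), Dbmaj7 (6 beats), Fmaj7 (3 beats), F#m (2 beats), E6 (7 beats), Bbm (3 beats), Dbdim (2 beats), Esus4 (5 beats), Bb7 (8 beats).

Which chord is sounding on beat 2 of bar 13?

Beat 2 of bar 13 is beat (13−1)×4 + 2 = 50 overall.
Running totals: Bbdim ends at 3, Eb7 ends at 7, Cm ends at 10, C#6 ends at 15, Bmaj7 ends at 17, A ends at 24, Dbmaj7 ends at 30, Fmaj7 ends at 33, F#m ends at 35, E6 ends at 42, Bbm ends at 45, Dbdim ends at 47, Esus4 ends at 52.
Beat 50 falls within Esus4.

Esus4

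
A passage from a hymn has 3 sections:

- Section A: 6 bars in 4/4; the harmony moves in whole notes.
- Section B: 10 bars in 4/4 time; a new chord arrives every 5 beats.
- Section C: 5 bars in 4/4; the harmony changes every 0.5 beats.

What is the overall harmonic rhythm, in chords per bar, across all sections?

18/7 chords per bar

A: 6 bars of 4 beats is 24 beats; at 4 beats each that's 6 chords.
B: 10 bars of 4 beats is 40 beats; at 5 beats each that's 8 chords.
C: 5 bars of 4 beats is 20 beats; at 0.5 beats each that's 40 chords.
Overall: 54 chords over 21 bars → 54/21 = 18/7 chords per bar.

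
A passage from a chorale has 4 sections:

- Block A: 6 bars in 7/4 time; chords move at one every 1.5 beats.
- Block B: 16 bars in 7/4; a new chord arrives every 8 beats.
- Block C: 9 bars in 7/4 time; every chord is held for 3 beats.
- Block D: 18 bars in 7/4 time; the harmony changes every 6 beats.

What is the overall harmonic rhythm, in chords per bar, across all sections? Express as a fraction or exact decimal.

12/7 chords per bar

A: 6 bars of 7 beats is 42 beats; at 1.5 beats each that's 28 chords.
B: 16 bars of 7 beats is 112 beats; at 8 beats each that's 14 chords.
C: 9 bars of 7 beats is 63 beats; at 3 beats each that's 21 chords.
D: 18 bars of 7 beats is 126 beats; at 6 beats each that's 21 chords.
Overall: 84 chords over 49 bars → 84/49 = 12/7 chords per bar.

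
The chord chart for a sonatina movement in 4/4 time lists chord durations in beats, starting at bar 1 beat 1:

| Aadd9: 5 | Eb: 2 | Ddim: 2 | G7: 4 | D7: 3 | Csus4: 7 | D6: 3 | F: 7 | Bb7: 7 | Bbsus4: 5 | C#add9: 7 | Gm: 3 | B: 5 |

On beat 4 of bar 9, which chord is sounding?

Beat 4 of bar 9 is beat (9−1)×4 + 4 = 36 overall.
Running totals: Aadd9 ends at 5, Eb ends at 7, Ddim ends at 9, G7 ends at 13, D7 ends at 16, Csus4 ends at 23, D6 ends at 26, F ends at 33, Bb7 ends at 40.
Beat 36 falls within Bb7.

Bb7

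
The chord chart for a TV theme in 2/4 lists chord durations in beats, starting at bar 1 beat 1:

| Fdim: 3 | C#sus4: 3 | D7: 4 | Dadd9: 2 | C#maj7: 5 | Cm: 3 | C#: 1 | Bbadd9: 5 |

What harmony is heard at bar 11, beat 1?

Beat 1 of bar 11 is beat (11−1)×2 + 1 = 21 overall.
Running totals: Fdim ends at 3, C#sus4 ends at 6, D7 ends at 10, Dadd9 ends at 12, C#maj7 ends at 17, Cm ends at 20, C# ends at 21.
Beat 21 falls within C#.

C#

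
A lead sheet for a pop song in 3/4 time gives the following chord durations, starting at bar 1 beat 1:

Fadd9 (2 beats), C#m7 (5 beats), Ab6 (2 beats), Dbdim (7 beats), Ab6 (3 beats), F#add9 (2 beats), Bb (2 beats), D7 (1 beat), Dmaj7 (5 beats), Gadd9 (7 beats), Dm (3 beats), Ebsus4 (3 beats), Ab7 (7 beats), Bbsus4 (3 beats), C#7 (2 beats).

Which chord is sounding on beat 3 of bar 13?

Dm

Beat 3 of bar 13 is beat (13−1)×3 + 3 = 39 overall.
Running totals: Fadd9 ends at 2, C#m7 ends at 7, Ab6 ends at 9, Dbdim ends at 16, Ab6 ends at 19, F#add9 ends at 21, Bb ends at 23, D7 ends at 24, Dmaj7 ends at 29, Gadd9 ends at 36, Dm ends at 39.
Beat 39 falls within Dm.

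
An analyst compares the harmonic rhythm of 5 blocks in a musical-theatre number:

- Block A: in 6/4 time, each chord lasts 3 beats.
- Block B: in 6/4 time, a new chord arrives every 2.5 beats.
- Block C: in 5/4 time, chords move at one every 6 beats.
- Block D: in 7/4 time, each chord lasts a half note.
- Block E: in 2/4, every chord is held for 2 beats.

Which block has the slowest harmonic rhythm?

Block C

A: each chord is 3 beats in 6/4, so 2 per bar.
B: each chord is 2.5 beats in 6/4, so 2.4 per bar.
C: each chord is 6 beats in 5/4, so 5/6 per bar.
D: each chord is 2 beats in 7/4, so 3.5 per bar.
E: each chord is 2 beats in 2/4, so 1 per bar.
Slowest is C at 5/6 chords/bar.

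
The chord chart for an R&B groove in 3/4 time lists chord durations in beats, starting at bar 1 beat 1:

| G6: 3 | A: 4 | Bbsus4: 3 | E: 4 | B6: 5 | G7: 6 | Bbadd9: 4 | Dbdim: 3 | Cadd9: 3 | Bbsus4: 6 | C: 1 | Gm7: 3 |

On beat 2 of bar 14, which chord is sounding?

Beat 2 of bar 14 is beat (14−1)×3 + 2 = 41 overall.
Running totals: G6 ends at 3, A ends at 7, Bbsus4 ends at 10, E ends at 14, B6 ends at 19, G7 ends at 25, Bbadd9 ends at 29, Dbdim ends at 32, Cadd9 ends at 35, Bbsus4 ends at 41.
Beat 41 falls within Bbsus4.

Bbsus4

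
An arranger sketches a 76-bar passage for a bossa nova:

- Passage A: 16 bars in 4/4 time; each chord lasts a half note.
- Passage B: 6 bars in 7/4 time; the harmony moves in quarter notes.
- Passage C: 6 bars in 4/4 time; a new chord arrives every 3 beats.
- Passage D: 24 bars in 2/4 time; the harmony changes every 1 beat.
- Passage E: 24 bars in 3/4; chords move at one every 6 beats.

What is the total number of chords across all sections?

142 chords

A: 16·4 = 64 beats, 64/2 = 32 chords.
B: 6·7 = 42 beats, 42/1 = 42 chords.
C: 6·4 = 24 beats, 24/3 = 8 chords.
D: 24·2 = 48 beats, 48/1 = 48 chords.
E: 24·3 = 72 beats, 72/6 = 12 chords.
Total: 32 + 42 + 8 + 48 + 12 = 142.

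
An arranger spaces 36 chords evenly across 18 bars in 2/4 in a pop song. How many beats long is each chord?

18 bars × 2 beats/bar = 36 beats total.
36 beats ÷ 36 chords = 1 beats per chord.
(That is a quarter note.)

1 beat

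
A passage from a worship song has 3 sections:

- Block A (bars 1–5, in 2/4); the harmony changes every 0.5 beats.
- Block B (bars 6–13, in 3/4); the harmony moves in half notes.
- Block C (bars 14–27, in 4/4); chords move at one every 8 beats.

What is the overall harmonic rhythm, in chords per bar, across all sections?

A: 5 bars of 2 beats is 10 beats; at 0.5 beats each that's 20 chords.
B: 8 bars of 3 beats is 24 beats; at 2 beats each that's 12 chords.
C: 14 bars of 4 beats is 56 beats; at 8 beats each that's 7 chords.
Overall: 39 chords over 27 bars → 39/27 = 13/9 chords per bar.

13/9 chords per bar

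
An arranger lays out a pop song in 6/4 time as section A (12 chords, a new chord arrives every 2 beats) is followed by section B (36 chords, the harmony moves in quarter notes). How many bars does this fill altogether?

10 bars

A: 12 × 2 = 24 beats = 4 bars.
B: 36 × 1 = 36 beats = 6 bars.
Total: 4 + 6 = 10 bars.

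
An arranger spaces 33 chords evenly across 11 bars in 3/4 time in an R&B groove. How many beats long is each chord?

11 bars × 3 beats/bar = 33 beats total.
33 beats ÷ 33 chords = 1 beats per chord.
(That is a quarter note.)

1 beat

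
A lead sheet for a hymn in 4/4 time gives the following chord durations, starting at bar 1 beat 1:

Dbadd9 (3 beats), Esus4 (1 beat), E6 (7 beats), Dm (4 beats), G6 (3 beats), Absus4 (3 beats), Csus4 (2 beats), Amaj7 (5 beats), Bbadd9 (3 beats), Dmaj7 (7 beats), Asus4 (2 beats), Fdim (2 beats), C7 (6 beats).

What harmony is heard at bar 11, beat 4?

Beat 4 of bar 11 is beat (11−1)×4 + 4 = 44 overall.
Running totals: Dbadd9 ends at 3, Esus4 ends at 4, E6 ends at 11, Dm ends at 15, G6 ends at 18, Absus4 ends at 21, Csus4 ends at 23, Amaj7 ends at 28, Bbadd9 ends at 31, Dmaj7 ends at 38, Asus4 ends at 40, Fdim ends at 42, C7 ends at 48.
Beat 44 falls within C7.

C7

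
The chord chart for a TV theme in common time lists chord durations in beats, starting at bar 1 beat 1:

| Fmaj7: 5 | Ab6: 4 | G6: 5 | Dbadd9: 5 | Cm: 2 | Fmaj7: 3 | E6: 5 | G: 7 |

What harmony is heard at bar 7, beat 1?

Beat 1 of bar 7 is beat (7−1)×4 + 1 = 25 overall.
Running totals: Fmaj7 ends at 5, Ab6 ends at 9, G6 ends at 14, Dbadd9 ends at 19, Cm ends at 21, Fmaj7 ends at 24, E6 ends at 29.
Beat 25 falls within E6.

E6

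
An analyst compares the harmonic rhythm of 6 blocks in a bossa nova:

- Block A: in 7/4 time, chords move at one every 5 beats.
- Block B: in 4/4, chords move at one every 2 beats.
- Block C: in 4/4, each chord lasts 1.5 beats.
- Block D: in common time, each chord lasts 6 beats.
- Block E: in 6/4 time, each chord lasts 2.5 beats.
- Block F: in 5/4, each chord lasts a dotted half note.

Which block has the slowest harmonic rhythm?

Block D

A: 7 beats/bar ÷ 5 beats/chord = 1.4 chords/bar.
B: 4 beats/bar ÷ 2 beats/chord = 2 chords/bar.
C: 4 beats/bar ÷ 1.5 beats/chord = 8/3 chords/bar.
D: 4 beats/bar ÷ 6 beats/chord = 2/3 chords/bar.
E: 6 beats/bar ÷ 2.5 beats/chord = 2.4 chords/bar.
F: 5 beats/bar ÷ 3 beats/chord = 5/3 chords/bar.
Slowest is D at 2/3 chords/bar.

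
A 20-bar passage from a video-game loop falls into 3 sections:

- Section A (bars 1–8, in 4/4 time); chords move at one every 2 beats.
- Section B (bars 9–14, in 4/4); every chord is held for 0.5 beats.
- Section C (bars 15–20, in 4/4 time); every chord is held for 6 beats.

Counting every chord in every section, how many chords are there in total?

68 chords

A: 8·4 = 32 beats, 32/2 = 16 chords.
B: 6·4 = 24 beats, 24/0.5 = 48 chords.
C: 6·4 = 24 beats, 24/6 = 4 chords.
Total: 16 + 48 + 4 = 68.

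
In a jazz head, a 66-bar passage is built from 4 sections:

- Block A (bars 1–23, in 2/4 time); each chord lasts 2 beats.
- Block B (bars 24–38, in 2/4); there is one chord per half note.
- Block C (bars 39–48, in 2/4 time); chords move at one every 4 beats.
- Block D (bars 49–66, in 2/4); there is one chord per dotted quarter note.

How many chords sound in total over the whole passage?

A has 46 beats and chords last 2 each, so 23 chords.
B has 30 beats and chords last 2 each, so 15 chords.
C has 20 beats and chords last 4 each, so 5 chords.
D has 36 beats and chords last 1.5 each, so 24 chords.
Total: 23 + 15 + 5 + 24 = 67.

67 chords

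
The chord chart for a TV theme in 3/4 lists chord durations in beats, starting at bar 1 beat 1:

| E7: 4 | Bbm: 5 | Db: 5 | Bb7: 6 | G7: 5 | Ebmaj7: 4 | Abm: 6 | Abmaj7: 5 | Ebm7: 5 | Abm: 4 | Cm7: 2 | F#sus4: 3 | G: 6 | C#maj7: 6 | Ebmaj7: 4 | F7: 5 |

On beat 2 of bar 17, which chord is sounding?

Cm7

Beat 2 of bar 17 is beat (17−1)×3 + 2 = 50 overall.
Running totals: E7 ends at 4, Bbm ends at 9, Db ends at 14, Bb7 ends at 20, G7 ends at 25, Ebmaj7 ends at 29, Abm ends at 35, Abmaj7 ends at 40, Ebm7 ends at 45, Abm ends at 49, Cm7 ends at 51.
Beat 50 falls within Cm7.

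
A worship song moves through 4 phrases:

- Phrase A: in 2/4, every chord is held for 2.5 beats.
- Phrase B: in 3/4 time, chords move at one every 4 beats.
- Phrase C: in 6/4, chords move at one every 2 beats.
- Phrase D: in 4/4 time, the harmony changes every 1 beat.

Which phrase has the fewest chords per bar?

A: 2 beats/bar ÷ 2.5 beats/chord = 0.8 chords/bar.
B: 3 beats/bar ÷ 4 beats/chord = 0.75 chords/bar.
C: 6 beats/bar ÷ 2 beats/chord = 3 chords/bar.
D: 4 beats/bar ÷ 1 beat/chord = 4 chords/bar.
Slowest is B at 0.75 chords/bar.

Phrase B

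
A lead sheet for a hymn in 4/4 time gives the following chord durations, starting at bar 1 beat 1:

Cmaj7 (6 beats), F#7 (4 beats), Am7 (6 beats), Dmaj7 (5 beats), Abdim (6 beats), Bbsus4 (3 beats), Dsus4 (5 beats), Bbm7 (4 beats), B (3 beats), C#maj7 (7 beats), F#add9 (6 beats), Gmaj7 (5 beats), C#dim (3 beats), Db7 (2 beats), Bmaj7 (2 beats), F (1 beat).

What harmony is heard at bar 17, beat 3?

Bmaj7

Beat 3 of bar 17 is beat (17−1)×4 + 3 = 67 overall.
Running totals: Cmaj7 ends at 6, F#7 ends at 10, Am7 ends at 16, Dmaj7 ends at 21, Abdim ends at 27, Bbsus4 ends at 30, Dsus4 ends at 35, Bbm7 ends at 39, B ends at 42, C#maj7 ends at 49, F#add9 ends at 55, Gmaj7 ends at 60, C#dim ends at 63, Db7 ends at 65, Bmaj7 ends at 67.
Beat 67 falls within Bmaj7.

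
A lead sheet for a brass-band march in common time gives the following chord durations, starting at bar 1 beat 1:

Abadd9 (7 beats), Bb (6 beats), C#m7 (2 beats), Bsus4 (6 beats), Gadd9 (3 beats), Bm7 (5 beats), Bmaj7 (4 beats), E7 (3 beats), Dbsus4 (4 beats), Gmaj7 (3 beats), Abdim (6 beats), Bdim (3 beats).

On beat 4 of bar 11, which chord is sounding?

Abdim

Beat 4 of bar 11 is beat (11−1)×4 + 4 = 44 overall.
Running totals: Abadd9 ends at 7, Bb ends at 13, C#m7 ends at 15, Bsus4 ends at 21, Gadd9 ends at 24, Bm7 ends at 29, Bmaj7 ends at 33, E7 ends at 36, Dbsus4 ends at 40, Gmaj7 ends at 43, Abdim ends at 49.
Beat 44 falls within Abdim.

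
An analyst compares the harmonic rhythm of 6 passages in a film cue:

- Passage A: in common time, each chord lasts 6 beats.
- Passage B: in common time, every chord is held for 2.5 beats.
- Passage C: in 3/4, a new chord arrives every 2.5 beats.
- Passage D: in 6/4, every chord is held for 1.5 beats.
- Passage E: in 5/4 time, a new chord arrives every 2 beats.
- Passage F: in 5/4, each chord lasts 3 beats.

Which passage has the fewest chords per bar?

A: 4/6 = 2/3 chords/bar.
B: 4/2.5 = 1.6 chords/bar.
C: 3/2.5 = 1.2 chords/bar.
D: 6/1.5 = 4 chords/bar.
E: 5/2 = 2.5 chords/bar.
F: 5/3 = 5/3 chords/bar.
Slowest is A at 2/3 chords/bar.

Passage A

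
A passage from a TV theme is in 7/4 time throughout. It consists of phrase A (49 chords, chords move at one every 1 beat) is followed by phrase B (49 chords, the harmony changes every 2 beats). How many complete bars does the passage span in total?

A: 49 × 1 = 49 beats = 7 bars.
B: 49 × 2 = 98 beats = 14 bars.
Total: 7 + 14 = 21 bars.

21 bars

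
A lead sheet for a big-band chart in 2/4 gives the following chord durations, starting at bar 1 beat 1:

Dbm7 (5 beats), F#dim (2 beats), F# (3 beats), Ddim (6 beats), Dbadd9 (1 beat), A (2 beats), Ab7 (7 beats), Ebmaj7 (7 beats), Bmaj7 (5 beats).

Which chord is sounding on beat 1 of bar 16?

Beat 1 of bar 16 is beat (16−1)×2 + 1 = 31 overall.
Running totals: Dbm7 ends at 5, F#dim ends at 7, F# ends at 10, Ddim ends at 16, Dbadd9 ends at 17, A ends at 19, Ab7 ends at 26, Ebmaj7 ends at 33.
Beat 31 falls within Ebmaj7.

Ebmaj7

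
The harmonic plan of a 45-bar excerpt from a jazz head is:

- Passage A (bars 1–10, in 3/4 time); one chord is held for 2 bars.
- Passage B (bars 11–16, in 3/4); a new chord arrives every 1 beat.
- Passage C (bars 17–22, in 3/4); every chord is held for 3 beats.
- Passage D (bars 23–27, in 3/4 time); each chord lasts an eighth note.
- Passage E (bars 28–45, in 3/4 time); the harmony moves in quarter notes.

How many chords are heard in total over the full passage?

A: 10 bars × 3 beats = 30 beats; 6 beats/chord → 5 chords.
B: 6 bars × 3 beats = 18 beats; 1 beat/chord → 18 chords.
C: 6 bars × 3 beats = 18 beats; 3 beats/chord → 6 chords.
D: 5 bars × 3 beats = 15 beats; 0.5 beats/chord → 30 chords.
E: 18 bars × 3 beats = 54 beats; 1 beat/chord → 54 chords.
Total: 5 + 18 + 6 + 30 + 54 = 113.

113 chords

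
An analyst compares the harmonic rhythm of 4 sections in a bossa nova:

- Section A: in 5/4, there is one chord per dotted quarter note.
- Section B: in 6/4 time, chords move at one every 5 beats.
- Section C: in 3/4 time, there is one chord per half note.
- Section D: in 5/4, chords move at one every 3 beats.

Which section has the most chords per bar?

A: 5/1.5 = 10/3 chords/bar.
B: 6/5 = 1.2 chords/bar.
C: 3/2 = 1.5 chords/bar.
D: 5/3 = 5/3 chords/bar.
Fastest is A at 10/3 chords/bar.

Section A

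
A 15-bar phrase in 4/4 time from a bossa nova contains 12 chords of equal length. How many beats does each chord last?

5 beats

15 bars × 4 beats/bar = 60 beats total.
60 beats ÷ 12 chords = 5 beats per chord.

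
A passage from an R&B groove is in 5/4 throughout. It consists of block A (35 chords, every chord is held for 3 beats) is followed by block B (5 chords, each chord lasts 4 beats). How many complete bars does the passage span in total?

A: 35 × 3 = 105 beats = 21 bars.
B: 5 × 4 = 20 beats = 4 bars.
Total: 21 + 4 = 25 bars.

25 bars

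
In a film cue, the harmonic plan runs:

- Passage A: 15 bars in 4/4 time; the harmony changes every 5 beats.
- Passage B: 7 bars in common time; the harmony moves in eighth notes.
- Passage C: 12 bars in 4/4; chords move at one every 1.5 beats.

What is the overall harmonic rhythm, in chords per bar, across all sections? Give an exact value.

50/17 chords per bar

A: 15 bars of 4 beats is 60 beats; at 5 beats each that's 12 chords.
B: 7 bars of 4 beats is 28 beats; at 0.5 beats each that's 56 chords.
C: 12 bars of 4 beats is 48 beats; at 1.5 beats each that's 32 chords.
Overall: 100 chords over 34 bars → 100/34 = 50/17 chords per bar.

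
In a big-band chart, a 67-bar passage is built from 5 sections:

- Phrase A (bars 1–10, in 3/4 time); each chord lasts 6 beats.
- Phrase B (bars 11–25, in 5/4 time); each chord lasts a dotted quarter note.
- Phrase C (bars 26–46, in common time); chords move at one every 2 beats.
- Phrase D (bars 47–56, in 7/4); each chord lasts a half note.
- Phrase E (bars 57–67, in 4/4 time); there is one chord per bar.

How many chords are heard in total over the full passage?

143 chords

A: 10·3 = 30 beats, 30/6 = 5 chords.
B: 15·5 = 75 beats, 75/1.5 = 50 chords.
C: 21·4 = 84 beats, 84/2 = 42 chords.
D: 10·7 = 70 beats, 70/2 = 35 chords.
E: 11·4 = 44 beats, 44/4 = 11 chords.
Total: 5 + 50 + 42 + 35 + 11 = 143.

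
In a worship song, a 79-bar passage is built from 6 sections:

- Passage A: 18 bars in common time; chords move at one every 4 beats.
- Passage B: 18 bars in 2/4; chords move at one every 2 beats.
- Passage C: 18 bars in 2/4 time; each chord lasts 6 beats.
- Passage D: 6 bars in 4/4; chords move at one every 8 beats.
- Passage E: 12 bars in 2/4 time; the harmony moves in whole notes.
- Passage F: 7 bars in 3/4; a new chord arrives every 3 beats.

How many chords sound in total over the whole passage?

A: 18 bars × 4 beats = 72 beats; 4 beats/chord → 18 chords.
B: 18 bars × 2 beats = 36 beats; 2 beats/chord → 18 chords.
C: 18 bars × 2 beats = 36 beats; 6 beats/chord → 6 chords.
D: 6 bars × 4 beats = 24 beats; 8 beats/chord → 3 chords.
E: 12 bars × 2 beats = 24 beats; 4 beats/chord → 6 chords.
F: 7 bars × 3 beats = 21 beats; 3 beats/chord → 7 chords.
Total: 18 + 18 + 6 + 3 + 6 + 7 = 58.

58 chords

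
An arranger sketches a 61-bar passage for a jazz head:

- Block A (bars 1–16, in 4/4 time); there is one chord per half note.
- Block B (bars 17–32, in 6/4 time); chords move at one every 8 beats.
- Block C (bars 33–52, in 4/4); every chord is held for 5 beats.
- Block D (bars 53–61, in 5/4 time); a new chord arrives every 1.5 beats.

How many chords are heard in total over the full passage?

90 chords

A has 64 beats and chords last 2 each, so 32 chords.
B has 96 beats and chords last 8 each, so 12 chords.
C has 80 beats and chords last 5 each, so 16 chords.
D has 45 beats and chords last 1.5 each, so 30 chords.
Total: 32 + 12 + 16 + 30 = 90.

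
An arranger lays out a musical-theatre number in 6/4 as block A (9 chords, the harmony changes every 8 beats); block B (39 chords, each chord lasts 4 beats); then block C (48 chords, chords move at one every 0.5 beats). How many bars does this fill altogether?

A: 9 × 8 = 72 beats = 12 bars.
B: 39 × 4 = 156 beats = 26 bars.
C: 48 × 0.5 = 24 beats = 4 bars.
Total: 12 + 26 + 4 = 42 bars.

42 bars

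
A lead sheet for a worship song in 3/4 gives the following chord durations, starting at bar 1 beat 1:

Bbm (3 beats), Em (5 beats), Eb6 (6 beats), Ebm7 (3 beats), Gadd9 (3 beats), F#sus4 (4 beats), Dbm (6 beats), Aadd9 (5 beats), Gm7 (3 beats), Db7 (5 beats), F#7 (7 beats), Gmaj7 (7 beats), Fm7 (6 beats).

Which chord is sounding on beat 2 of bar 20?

Fm7

Beat 2 of bar 20 is beat (20−1)×3 + 2 = 59 overall.
Running totals: Bbm ends at 3, Em ends at 8, Eb6 ends at 14, Ebm7 ends at 17, Gadd9 ends at 20, F#sus4 ends at 24, Dbm ends at 30, Aadd9 ends at 35, Gm7 ends at 38, Db7 ends at 43, F#7 ends at 50, Gmaj7 ends at 57, Fm7 ends at 63.
Beat 59 falls within Fm7.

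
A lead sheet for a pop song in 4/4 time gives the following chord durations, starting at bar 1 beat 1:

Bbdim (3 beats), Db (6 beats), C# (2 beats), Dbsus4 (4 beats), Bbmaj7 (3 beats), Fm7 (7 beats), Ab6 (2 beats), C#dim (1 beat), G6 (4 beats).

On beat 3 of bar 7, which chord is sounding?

Beat 3 of bar 7 is beat (7−1)×4 + 3 = 27 overall.
Running totals: Bbdim ends at 3, Db ends at 9, C# ends at 11, Dbsus4 ends at 15, Bbmaj7 ends at 18, Fm7 ends at 25, Ab6 ends at 27.
Beat 27 falls within Ab6.

Ab6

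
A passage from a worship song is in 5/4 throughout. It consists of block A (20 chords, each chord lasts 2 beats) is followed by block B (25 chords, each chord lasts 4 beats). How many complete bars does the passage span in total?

A: 20 × 2 = 40 beats = 8 bars.
B: 25 × 4 = 100 beats = 20 bars.
Total: 8 + 20 = 28 bars.

28 bars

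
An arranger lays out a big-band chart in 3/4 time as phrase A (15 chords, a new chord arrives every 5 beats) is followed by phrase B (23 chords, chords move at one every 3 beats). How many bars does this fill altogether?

A: 15 × 5 = 75 beats = 25 bars.
B: 23 × 3 = 69 beats = 23 bars.
Total: 25 + 23 = 48 bars.

48 bars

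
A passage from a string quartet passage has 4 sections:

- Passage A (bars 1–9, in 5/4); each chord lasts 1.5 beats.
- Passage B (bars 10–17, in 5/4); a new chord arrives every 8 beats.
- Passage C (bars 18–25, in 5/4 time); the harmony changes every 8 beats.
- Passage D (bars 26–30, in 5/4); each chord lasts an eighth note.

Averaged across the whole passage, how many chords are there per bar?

3 chords per bar

A: 9 × 5 = 45 beats ÷ 1.5 = 30 chords.
B: 8 × 5 = 40 beats ÷ 8 = 5 chords.
C: 8 × 5 = 40 beats ÷ 8 = 5 chords.
D: 5 × 5 = 25 beats ÷ 0.5 = 50 chords.
Overall: 90 chords over 30 bars → 90/30 = 3 chords per bar.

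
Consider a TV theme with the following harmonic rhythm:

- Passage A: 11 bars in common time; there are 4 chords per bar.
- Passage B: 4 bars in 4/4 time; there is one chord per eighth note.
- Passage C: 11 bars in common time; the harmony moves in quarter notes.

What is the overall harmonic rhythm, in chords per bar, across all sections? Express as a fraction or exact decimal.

A: 11 × 4 = 44 beats ÷ 1 = 44 chords.
B: 4 × 4 = 16 beats ÷ 0.5 = 32 chords.
C: 11 × 4 = 44 beats ÷ 1 = 44 chords.
Overall: 120 chords over 26 bars → 120/26 = 60/13 chords per bar.

60/13 chords per bar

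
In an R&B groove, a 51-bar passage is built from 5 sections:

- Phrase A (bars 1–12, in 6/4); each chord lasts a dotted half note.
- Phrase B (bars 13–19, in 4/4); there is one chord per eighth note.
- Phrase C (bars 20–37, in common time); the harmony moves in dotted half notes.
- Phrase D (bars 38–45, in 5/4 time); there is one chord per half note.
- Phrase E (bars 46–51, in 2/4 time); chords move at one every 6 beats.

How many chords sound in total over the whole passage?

A: 12·6 = 72 beats, 72/3 = 24 chords.
B: 7·4 = 28 beats, 28/0.5 = 56 chords.
C: 18·4 = 72 beats, 72/3 = 24 chords.
D: 8·5 = 40 beats, 40/2 = 20 chords.
E: 6·2 = 12 beats, 12/6 = 2 chords.
Total: 24 + 56 + 24 + 20 + 2 = 126.

126 chords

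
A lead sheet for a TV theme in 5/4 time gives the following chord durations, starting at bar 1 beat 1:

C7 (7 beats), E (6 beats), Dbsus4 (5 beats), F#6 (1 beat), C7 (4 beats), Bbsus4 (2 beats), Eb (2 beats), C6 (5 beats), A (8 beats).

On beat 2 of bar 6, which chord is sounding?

Eb

Beat 2 of bar 6 is beat (6−1)×5 + 2 = 27 overall.
Running totals: C7 ends at 7, E ends at 13, Dbsus4 ends at 18, F#6 ends at 19, C7 ends at 23, Bbsus4 ends at 25, Eb ends at 27.
Beat 27 falls within Eb.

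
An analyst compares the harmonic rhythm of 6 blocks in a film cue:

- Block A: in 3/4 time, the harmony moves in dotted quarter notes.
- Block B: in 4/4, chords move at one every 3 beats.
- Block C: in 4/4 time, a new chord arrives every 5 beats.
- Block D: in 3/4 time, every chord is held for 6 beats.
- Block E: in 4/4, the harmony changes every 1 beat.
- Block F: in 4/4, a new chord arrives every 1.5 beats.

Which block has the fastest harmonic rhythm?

A: 3/1.5 = 2 chords/bar.
B: 4/3 = 4/3 chords/bar.
C: 4/5 = 0.8 chords/bar.
D: 3/6 = 0.5 chords/bar.
E: 4/1 = 4 chords/bar.
F: 4/1.5 = 8/3 chords/bar.
Fastest is E at 4 chords/bar.

Block E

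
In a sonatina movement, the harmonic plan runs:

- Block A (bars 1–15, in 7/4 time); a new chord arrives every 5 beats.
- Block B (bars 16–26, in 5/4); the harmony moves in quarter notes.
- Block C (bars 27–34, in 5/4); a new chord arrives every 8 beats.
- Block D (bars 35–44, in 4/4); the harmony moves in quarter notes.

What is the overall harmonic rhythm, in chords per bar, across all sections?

A: 15 bars of 7 beats is 105 beats; at 5 beats each that's 21 chords.
B: 11 bars of 5 beats is 55 beats; at 1 beat each that's 55 chords.
C: 8 bars of 5 beats is 40 beats; at 8 beats each that's 5 chords.
D: 10 bars of 4 beats is 40 beats; at 1 beat each that's 40 chords.
Overall: 121 chords over 44 bars → 121/44 = 2.75 chords per bar.

2.75 chords per bar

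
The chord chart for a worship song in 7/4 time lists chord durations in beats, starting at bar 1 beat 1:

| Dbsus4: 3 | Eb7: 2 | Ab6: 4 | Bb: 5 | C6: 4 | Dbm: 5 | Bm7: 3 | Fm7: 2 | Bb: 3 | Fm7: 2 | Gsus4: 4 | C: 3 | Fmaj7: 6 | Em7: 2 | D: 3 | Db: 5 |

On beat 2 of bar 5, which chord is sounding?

Beat 2 of bar 5 is beat (5−1)×7 + 2 = 30 overall.
Running totals: Dbsus4 ends at 3, Eb7 ends at 5, Ab6 ends at 9, Bb ends at 14, C6 ends at 18, Dbm ends at 23, Bm7 ends at 26, Fm7 ends at 28, Bb ends at 31.
Beat 30 falls within Bb.

Bb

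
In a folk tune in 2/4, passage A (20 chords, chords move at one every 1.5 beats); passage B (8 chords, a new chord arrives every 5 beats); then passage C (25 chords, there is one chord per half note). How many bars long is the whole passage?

60 bars

A: 20 × 1.5 = 30 beats = 15 bars.
B: 8 × 5 = 40 beats = 20 bars.
C: 25 × 2 = 50 beats = 25 bars.
Total: 15 + 20 + 25 = 60 bars.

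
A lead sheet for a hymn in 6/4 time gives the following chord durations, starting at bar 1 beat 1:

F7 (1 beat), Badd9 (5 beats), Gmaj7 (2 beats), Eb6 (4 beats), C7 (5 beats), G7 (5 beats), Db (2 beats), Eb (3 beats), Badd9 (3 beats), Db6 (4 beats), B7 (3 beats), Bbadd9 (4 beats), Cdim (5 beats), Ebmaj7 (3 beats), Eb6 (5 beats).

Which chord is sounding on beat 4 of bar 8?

Cdim

Beat 4 of bar 8 is beat (8−1)×6 + 4 = 46 overall.
Running totals: F7 ends at 1, Badd9 ends at 6, Gmaj7 ends at 8, Eb6 ends at 12, C7 ends at 17, G7 ends at 22, Db ends at 24, Eb ends at 27, Badd9 ends at 30, Db6 ends at 34, B7 ends at 37, Bbadd9 ends at 41, Cdim ends at 46.
Beat 46 falls within Cdim.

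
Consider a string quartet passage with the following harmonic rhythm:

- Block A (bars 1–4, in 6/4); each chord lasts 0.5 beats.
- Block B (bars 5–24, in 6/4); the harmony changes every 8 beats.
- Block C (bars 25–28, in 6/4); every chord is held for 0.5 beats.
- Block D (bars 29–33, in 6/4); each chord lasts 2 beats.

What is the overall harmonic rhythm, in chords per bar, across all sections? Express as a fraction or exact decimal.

42/11 chords per bar

A: 4 bars of 6 beats is 24 beats; at 0.5 beats each that's 48 chords.
B: 20 bars of 6 beats is 120 beats; at 8 beats each that's 15 chords.
C: 4 bars of 6 beats is 24 beats; at 0.5 beats each that's 48 chords.
D: 5 bars of 6 beats is 30 beats; at 2 beats each that's 15 chords.
Overall: 126 chords over 33 bars → 126/33 = 42/11 chords per bar.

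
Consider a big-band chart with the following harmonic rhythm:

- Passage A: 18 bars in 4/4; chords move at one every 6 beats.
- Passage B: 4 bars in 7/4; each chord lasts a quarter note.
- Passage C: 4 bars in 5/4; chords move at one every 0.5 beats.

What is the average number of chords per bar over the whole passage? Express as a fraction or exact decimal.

40/13 chords per bar

A: 18 bars of 4 beats is 72 beats; at 6 beats each that's 12 chords.
B: 4 bars of 7 beats is 28 beats; at 1 beat each that's 28 chords.
C: 4 bars of 5 beats is 20 beats; at 0.5 beats each that's 40 chords.
Overall: 80 chords over 26 bars → 80/26 = 40/13 chords per bar.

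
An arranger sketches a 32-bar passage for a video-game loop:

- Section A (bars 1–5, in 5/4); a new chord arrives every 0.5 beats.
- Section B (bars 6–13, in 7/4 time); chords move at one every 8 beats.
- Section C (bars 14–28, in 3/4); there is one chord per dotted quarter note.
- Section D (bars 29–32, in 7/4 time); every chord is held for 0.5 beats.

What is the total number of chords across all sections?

143 chords

A has 25 beats and chords last 0.5 each, so 50 chords.
B has 56 beats and chords last 8 each, so 7 chords.
C has 45 beats and chords last 1.5 each, so 30 chords.
D has 28 beats and chords last 0.5 each, so 56 chords.
Total: 50 + 7 + 30 + 56 = 143.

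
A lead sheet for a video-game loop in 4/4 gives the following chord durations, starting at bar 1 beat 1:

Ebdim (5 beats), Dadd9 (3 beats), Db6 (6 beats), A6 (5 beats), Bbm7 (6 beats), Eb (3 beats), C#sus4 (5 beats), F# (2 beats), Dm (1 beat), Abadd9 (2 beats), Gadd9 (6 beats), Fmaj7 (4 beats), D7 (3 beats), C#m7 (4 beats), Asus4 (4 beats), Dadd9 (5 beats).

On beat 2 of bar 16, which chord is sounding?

Dadd9

Beat 2 of bar 16 is beat (16−1)×4 + 2 = 62 overall.
Running totals: Ebdim ends at 5, Dadd9 ends at 8, Db6 ends at 14, A6 ends at 19, Bbm7 ends at 25, Eb ends at 28, C#sus4 ends at 33, F# ends at 35, Dm ends at 36, Abadd9 ends at 38, Gadd9 ends at 44, Fmaj7 ends at 48, D7 ends at 51, C#m7 ends at 55, Asus4 ends at 59, Dadd9 ends at 64.
Beat 62 falls within Dadd9.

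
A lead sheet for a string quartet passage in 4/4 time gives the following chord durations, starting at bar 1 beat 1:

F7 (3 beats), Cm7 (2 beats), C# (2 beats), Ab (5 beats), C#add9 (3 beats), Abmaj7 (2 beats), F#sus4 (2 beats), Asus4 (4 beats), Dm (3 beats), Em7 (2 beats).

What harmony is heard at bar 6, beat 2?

Asus4

Beat 2 of bar 6 is beat (6−1)×4 + 2 = 22 overall.
Running totals: F7 ends at 3, Cm7 ends at 5, C# ends at 7, Ab ends at 12, C#add9 ends at 15, Abmaj7 ends at 17, F#sus4 ends at 19, Asus4 ends at 23.
Beat 22 falls within Asus4.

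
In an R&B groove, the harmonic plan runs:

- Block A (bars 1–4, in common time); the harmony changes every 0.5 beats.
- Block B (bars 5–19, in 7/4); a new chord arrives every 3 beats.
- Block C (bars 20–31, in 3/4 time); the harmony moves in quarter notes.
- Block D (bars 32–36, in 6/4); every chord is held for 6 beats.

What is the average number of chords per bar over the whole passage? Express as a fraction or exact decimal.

A: 4 bars of 4 beats is 16 beats; at 0.5 beats each that's 32 chords.
B: 15 bars of 7 beats is 105 beats; at 3 beats each that's 35 chords.
C: 12 bars of 3 beats is 36 beats; at 1 beat each that's 36 chords.
D: 5 bars of 6 beats is 30 beats; at 6 beats each that's 5 chords.
Overall: 108 chords over 36 bars → 108/36 = 3 chords per bar.

3 chords per bar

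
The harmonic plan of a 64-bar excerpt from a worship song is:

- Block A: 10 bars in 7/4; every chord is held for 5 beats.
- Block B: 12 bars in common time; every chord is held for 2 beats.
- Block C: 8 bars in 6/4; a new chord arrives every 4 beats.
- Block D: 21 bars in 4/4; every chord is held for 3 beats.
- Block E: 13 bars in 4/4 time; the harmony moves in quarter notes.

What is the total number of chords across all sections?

130 chords

A: 10·7 = 70 beats, 70/5 = 14 chords.
B: 12·4 = 48 beats, 48/2 = 24 chords.
C: 8·6 = 48 beats, 48/4 = 12 chords.
D: 21·4 = 84 beats, 84/3 = 28 chords.
E: 13·4 = 52 beats, 52/1 = 52 chords.
Total: 14 + 24 + 12 + 28 + 52 = 130.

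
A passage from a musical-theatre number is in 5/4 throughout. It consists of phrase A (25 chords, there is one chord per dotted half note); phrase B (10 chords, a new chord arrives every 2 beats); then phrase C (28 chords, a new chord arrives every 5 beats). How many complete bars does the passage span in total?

A: 25 × 3 = 75 beats = 15 bars.
B: 10 × 2 = 20 beats = 4 bars.
C: 28 × 5 = 140 beats = 28 bars.
Total: 15 + 4 + 28 = 47 bars.

47 bars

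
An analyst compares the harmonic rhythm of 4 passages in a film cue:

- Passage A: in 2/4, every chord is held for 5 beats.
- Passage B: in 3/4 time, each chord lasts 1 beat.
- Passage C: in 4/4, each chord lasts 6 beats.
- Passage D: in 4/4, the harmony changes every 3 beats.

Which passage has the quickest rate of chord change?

Passage B

A: 2 beats/bar ÷ 5 beats/chord = 0.4 chords/bar.
B: 3 beats/bar ÷ 1 beat/chord = 3 chords/bar.
C: 4 beats/bar ÷ 6 beats/chord = 2/3 chords/bar.
D: 4 beats/bar ÷ 3 beats/chord = 4/3 chords/bar.
Fastest is B at 3 chords/bar.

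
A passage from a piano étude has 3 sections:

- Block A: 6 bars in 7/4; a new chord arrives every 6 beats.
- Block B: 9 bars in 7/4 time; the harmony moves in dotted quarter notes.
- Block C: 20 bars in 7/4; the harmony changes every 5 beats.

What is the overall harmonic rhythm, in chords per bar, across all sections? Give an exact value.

2.2 chords per bar

A: 6 bars of 7 beats is 42 beats; at 6 beats each that's 7 chords.
B: 9 bars of 7 beats is 63 beats; at 1.5 beats each that's 42 chords.
C: 20 bars of 7 beats is 140 beats; at 5 beats each that's 28 chords.
Overall: 77 chords over 35 bars → 77/35 = 2.2 chords per bar.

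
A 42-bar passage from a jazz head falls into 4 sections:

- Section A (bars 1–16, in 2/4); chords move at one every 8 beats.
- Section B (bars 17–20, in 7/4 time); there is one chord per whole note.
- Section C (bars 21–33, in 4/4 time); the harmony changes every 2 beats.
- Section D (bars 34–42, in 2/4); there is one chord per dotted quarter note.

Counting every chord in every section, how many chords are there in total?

49 chords

A has 32 beats and chords last 8 each, so 4 chords.
B has 28 beats and chords last 4 each, so 7 chords.
C has 52 beats and chords last 2 each, so 26 chords.
D has 18 beats and chords last 1.5 each, so 12 chords.
Total: 4 + 7 + 26 + 12 = 49.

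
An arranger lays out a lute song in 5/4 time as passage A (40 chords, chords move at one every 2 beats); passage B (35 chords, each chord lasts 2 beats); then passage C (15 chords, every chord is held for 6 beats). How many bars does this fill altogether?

A: 40 × 2 = 80 beats = 16 bars.
B: 35 × 2 = 70 beats = 14 bars.
C: 15 × 6 = 90 beats = 18 bars.
Total: 16 + 14 + 18 = 48 bars.

48 bars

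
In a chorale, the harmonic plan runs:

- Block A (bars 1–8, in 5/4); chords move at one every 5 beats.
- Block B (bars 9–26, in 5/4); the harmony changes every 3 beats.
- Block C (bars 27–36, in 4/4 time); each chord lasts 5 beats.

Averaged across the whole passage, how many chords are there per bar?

A: 8 bars of 5 beats is 40 beats; at 5 beats each that's 8 chords.
B: 18 bars of 5 beats is 90 beats; at 3 beats each that's 30 chords.
C: 10 bars of 4 beats is 40 beats; at 5 beats each that's 8 chords.
Overall: 46 chords over 36 bars → 46/36 = 23/18 chords per bar.

23/18 chords per bar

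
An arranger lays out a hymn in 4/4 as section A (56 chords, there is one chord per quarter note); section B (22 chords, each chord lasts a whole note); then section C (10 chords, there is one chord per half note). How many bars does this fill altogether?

A: 56 × 1 = 56 beats = 14 bars.
B: 22 × 4 = 88 beats = 22 bars.
C: 10 × 2 = 20 beats = 5 bars.
Total: 14 + 22 + 5 = 41 bars.

41 bars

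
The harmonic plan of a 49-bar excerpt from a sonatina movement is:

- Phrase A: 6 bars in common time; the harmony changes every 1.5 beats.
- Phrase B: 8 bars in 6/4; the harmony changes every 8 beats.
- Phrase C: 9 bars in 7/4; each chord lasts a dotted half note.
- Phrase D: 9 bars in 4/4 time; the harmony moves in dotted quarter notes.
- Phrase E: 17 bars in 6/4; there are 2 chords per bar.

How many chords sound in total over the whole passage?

101 chords

A has 24 beats and chords last 1.5 each, so 16 chords.
B has 48 beats and chords last 8 each, so 6 chords.
C has 63 beats and chords last 3 each, so 21 chords.
D has 36 beats and chords last 1.5 each, so 24 chords.
E has 102 beats and chords last 3 each, so 34 chords.
Total: 16 + 6 + 21 + 24 + 34 = 101.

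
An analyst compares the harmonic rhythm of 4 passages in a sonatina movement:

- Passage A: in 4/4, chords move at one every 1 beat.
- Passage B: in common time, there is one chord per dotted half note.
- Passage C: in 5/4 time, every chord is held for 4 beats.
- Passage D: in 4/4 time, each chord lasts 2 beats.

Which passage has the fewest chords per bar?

Passage C

A: 4/1 = 4 chords/bar.
B: 4/3 = 4/3 chords/bar.
C: 5/4 = 1.25 chords/bar.
D: 4/2 = 2 chords/bar.
Slowest is C at 1.25 chords/bar.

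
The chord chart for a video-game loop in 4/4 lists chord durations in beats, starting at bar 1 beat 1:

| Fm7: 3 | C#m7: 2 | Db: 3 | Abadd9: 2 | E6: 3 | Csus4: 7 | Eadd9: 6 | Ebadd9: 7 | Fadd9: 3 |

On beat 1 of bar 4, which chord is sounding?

Beat 1 of bar 4 is beat (4−1)×4 + 1 = 13 overall.
Running totals: Fm7 ends at 3, C#m7 ends at 5, Db ends at 8, Abadd9 ends at 10, E6 ends at 13.
Beat 13 falls within E6.

E6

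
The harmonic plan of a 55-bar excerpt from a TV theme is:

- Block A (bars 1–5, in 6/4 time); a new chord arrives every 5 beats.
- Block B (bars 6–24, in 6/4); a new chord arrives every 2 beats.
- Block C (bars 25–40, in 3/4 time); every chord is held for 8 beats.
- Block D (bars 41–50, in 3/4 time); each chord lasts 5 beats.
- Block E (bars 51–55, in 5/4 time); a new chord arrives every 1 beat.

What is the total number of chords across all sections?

100 chords

A: 5·6 = 30 beats, 30/5 = 6 chords.
B: 19·6 = 114 beats, 114/2 = 57 chords.
C: 16·3 = 48 beats, 48/8 = 6 chords.
D: 10·3 = 30 beats, 30/5 = 6 chords.
E: 5·5 = 25 beats, 25/1 = 25 chords.
Total: 6 + 57 + 6 + 6 + 25 = 100.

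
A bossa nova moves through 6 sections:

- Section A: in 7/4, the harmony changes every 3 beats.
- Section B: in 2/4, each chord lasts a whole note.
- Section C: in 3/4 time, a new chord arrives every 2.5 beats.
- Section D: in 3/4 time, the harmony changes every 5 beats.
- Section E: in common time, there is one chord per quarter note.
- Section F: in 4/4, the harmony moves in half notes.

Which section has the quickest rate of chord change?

A: each chord is 3 beats in 7/4, so 7/3 per bar.
B: each chord is 4 beats in 2/4, so 0.5 per bar.
C: each chord is 2.5 beats in 3/4, so 1.2 per bar.
D: each chord is 5 beats in 3/4, so 0.6 per bar.
E: each chord is 1 beat in 4/4, so 4 per bar.
F: each chord is 2 beats in 4/4, so 2 per bar.
Fastest is E at 4 chords/bar.

Section E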